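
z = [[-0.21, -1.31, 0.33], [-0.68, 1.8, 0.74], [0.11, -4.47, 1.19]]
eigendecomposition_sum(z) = [[-0.32-0.00j, (-0.02+0j), 0.08-0.00j], [(-0.05-0j), -0.00+0.00j, 0.01-0.00j], [(-0.14-0j), -0.01+0.00j, 0.04-0.00j]] + [[0.06-0.23j, -0.64+0.51j, 0.12+0.32j], [(-0.31+0.02j), (0.9+0.62j), (0.36-0.28j)], [(0.13-0.87j), (-2.23+2.14j), 0.58+1.16j]] + [[(0.06+0.23j), -0.64-0.51j, (0.12-0.32j)],[-0.31-0.02j, 0.90-0.62j, 0.36+0.28j],[(0.13+0.87j), (-2.23-2.14j), (0.58-1.16j)]]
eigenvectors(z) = [[-0.90+0.00j, 0.24+0.02j, 0.24-0.02j], [-0.15+0.00j, -0.06-0.32j, -0.06+0.32j], [-0.40+0.00j, (0.91+0j), (0.91-0j)]]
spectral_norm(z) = 5.08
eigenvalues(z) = [(-0.29+0j), (1.53+1.56j), (1.53-1.56j)]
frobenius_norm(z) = 5.25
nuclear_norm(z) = 6.58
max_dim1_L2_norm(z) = 4.63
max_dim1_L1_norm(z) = 5.77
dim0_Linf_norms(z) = [0.68, 4.47, 1.19]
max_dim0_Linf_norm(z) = 4.47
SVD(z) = [[0.26, 0.17, -0.95], [-0.33, 0.94, 0.08], [0.91, 0.29, 0.3]] @ diag([5.082522554979094, 1.2852867829896433, 0.21024358159266132]) @ [[0.05, -0.98, 0.18], [-0.5, 0.13, 0.86], [0.86, 0.14, 0.48]]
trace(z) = 2.78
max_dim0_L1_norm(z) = 7.58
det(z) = -1.37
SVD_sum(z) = [[0.07, -1.31, 0.24], [-0.09, 1.64, -0.3], [0.24, -4.53, 0.84]] + [[-0.11, 0.03, 0.18], [-0.61, 0.16, 1.04], [-0.19, 0.05, 0.32]] + [[-0.17, -0.03, -0.1], [0.01, 0.00, 0.01], [0.05, 0.01, 0.03]]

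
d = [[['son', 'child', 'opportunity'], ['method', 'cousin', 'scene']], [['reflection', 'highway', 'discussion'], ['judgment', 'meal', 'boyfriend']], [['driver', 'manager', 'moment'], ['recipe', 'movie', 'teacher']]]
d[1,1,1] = 'meal'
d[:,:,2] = [['opportunity', 'scene'], ['discussion', 'boyfriend'], ['moment', 'teacher']]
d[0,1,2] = 'scene'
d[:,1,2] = ['scene', 'boyfriend', 'teacher']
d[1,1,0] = 'judgment'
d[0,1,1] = 'cousin'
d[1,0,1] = 'highway'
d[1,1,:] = ['judgment', 'meal', 'boyfriend']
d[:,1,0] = ['method', 'judgment', 'recipe']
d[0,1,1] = 'cousin'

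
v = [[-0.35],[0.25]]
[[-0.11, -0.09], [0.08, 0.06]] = v @ [[0.32, 0.25]]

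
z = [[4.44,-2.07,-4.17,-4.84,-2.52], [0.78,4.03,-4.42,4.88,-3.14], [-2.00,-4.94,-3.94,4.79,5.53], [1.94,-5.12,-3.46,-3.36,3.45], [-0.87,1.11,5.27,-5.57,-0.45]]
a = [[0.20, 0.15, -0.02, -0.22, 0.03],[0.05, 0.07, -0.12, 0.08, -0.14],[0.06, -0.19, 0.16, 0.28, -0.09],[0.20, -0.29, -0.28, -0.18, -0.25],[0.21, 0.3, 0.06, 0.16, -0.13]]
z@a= [[-0.96, 1.96, 0.7, -1.84, 2.34], [0.41, -1.12, -2.76, -2.47, -0.95], [1.24, 0.37, -1.01, -1.04, -0.93], [-0.02, 2.60, 1.17, -0.65, 1.48], [-1.01, 0.43, 2.26, 2.69, 0.8]]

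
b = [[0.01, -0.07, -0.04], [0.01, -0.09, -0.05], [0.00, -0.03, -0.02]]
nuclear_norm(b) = 0.14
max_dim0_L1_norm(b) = 0.19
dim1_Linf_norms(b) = [0.07, 0.09, 0.03]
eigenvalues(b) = [-0.1, 0.0, -0.0]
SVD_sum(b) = [[0.01, -0.07, -0.04], [0.01, -0.09, -0.05], [0.00, -0.03, -0.02]] + [[0.00, -0.0, 0.00], [0.00, -0.00, 0.00], [-0.00, 0.00, -0.00]] + [[0.0, 0.0, -0.00], [-0.0, -0.0, 0.00], [0.00, 0.00, -0.00]]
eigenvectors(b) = [[0.58, -0.88, -0.02], [0.76, -0.29, -0.5], [0.28, 0.37, 0.87]]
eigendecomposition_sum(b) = [[0.01, -0.07, -0.04], [0.01, -0.09, -0.05], [0.00, -0.03, -0.02]] + [[0.0, -0.00, -0.0],[0.00, -0.0, -0.0],[-0.00, 0.00, 0.00]] + [[0.00, -0.0, 0.00], [0.0, -0.0, 0.0], [-0.0, 0.0, -0.00]]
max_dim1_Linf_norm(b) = 0.09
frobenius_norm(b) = 0.14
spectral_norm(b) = 0.14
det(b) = 0.00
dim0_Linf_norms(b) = [0.01, 0.09, 0.05]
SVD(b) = [[-0.60,0.34,0.73], [-0.76,0.06,-0.65], [-0.26,-0.94,0.22]] @ diag([0.13629298515359944, 0.004663337741338733, 0.0015733655109134643]) @ [[-0.10, 0.86, 0.49],[0.85, -0.18, 0.49],[0.51, 0.47, -0.72]]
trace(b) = -0.10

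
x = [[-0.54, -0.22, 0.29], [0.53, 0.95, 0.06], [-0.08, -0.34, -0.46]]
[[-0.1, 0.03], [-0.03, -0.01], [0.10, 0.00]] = x@ [[0.13,-0.08],  [-0.09,0.03],  [-0.17,-0.01]]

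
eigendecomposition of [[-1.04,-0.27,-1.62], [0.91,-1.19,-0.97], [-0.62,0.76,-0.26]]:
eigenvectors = [[-0.80+0.00j, (0.48+0.25j), (0.48-0.25j)], [(0.37+0j), (0.74+0j), 0.74-0.00j], [(-0.48+0j), -0.23-0.34j, (-0.23+0.34j)]]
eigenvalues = [(-1.89+0j), (-0.3+0.75j), (-0.3-0.75j)]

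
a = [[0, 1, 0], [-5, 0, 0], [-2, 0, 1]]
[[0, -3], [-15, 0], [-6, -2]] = a@[[3, 0], [0, -3], [0, -2]]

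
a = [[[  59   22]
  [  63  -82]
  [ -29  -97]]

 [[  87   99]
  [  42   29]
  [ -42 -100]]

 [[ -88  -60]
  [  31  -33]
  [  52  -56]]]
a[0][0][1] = 22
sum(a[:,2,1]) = -253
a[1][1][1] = 29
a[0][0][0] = 59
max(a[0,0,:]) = 59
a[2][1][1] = -33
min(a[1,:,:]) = -100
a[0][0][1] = 22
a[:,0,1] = [22, 99, -60]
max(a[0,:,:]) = 63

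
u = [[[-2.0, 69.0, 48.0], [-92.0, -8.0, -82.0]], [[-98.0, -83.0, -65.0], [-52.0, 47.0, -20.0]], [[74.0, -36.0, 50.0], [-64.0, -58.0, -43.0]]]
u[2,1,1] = -58.0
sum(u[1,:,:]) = -271.0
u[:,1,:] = [[-92.0, -8.0, -82.0], [-52.0, 47.0, -20.0], [-64.0, -58.0, -43.0]]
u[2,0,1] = -36.0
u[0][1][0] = -92.0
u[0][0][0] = -2.0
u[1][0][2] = -65.0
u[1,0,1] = -83.0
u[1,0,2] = -65.0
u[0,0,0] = -2.0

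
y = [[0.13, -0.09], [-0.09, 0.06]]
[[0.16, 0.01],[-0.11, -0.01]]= y @ [[0.78, 0.63], [-0.63, 0.78]]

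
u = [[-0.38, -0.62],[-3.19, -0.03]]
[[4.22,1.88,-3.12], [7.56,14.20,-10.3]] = u @[[-2.32, -4.45, 3.2], [-5.38, -0.3, 3.07]]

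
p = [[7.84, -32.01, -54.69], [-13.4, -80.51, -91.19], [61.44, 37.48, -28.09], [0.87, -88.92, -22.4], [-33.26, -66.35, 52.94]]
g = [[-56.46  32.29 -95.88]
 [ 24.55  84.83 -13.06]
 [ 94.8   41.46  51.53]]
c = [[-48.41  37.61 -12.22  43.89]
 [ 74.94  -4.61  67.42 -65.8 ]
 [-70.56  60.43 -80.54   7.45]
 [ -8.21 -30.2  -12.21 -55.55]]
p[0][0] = 7.84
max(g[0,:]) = 32.29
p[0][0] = 7.84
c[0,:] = [-48.41, 37.61, -12.22, 43.89]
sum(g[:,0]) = 62.89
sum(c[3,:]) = -106.16999999999999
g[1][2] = -13.06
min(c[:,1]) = -30.2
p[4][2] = 52.94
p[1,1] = -80.51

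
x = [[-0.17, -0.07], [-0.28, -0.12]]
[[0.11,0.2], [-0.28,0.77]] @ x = [[-0.07,-0.03], [-0.17,-0.07]]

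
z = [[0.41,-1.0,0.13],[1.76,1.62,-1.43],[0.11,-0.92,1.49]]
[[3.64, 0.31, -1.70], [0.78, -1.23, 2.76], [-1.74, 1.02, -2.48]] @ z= [[1.85, -1.57, -2.50], [-1.54, -5.31, 5.97], [0.81, 5.67, -5.38]]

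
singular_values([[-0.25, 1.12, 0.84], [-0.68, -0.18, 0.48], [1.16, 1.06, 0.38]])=[1.91, 1.29, 0.26]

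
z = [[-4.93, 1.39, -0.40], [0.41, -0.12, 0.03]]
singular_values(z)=[5.16, 0.01]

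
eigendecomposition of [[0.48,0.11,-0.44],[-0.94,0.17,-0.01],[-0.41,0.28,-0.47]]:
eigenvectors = [[0.42,-0.16,0.32], [-0.83,-0.9,0.49], [-0.36,-0.4,0.81]]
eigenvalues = [0.64, 0.0, -0.46]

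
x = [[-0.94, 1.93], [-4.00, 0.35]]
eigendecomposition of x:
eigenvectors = [[-0.13+0.55j, -0.13-0.55j], [(-0.82+0j), (-0.82-0j)]]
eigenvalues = [(-0.29+2.7j), (-0.29-2.7j)]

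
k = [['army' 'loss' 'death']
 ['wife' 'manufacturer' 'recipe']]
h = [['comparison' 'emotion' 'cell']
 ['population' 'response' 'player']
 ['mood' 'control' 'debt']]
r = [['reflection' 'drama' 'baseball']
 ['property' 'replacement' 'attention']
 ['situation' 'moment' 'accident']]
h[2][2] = 'debt'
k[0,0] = 'army'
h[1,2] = 'player'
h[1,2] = 'player'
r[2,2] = 'accident'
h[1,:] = ['population', 'response', 'player']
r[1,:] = ['property', 'replacement', 'attention']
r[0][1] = 'drama'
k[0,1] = 'loss'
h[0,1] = 'emotion'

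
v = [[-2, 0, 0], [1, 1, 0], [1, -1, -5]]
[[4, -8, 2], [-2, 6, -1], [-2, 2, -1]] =v @ [[-2, 4, -1], [0, 2, 0], [0, 0, 0]]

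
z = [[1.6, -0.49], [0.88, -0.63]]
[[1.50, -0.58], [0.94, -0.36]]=z @ [[0.84, -0.32],[-0.32, 0.13]]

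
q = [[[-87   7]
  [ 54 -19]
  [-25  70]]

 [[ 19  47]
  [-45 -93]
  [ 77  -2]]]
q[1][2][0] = 77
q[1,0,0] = 19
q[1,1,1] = -93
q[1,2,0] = 77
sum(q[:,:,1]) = 10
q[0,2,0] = -25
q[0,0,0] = -87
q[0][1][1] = -19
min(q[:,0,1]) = 7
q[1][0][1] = 47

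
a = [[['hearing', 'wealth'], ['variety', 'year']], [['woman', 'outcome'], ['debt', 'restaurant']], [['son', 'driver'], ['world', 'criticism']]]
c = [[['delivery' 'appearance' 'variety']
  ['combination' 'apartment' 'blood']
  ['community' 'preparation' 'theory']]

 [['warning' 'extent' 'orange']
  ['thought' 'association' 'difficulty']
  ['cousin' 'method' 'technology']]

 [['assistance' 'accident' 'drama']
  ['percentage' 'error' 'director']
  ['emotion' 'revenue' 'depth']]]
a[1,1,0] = 'debt'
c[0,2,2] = 'theory'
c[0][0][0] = 'delivery'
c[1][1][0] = 'thought'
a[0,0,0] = 'hearing'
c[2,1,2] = 'director'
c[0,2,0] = 'community'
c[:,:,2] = [['variety', 'blood', 'theory'], ['orange', 'difficulty', 'technology'], ['drama', 'director', 'depth']]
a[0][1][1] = 'year'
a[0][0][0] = 'hearing'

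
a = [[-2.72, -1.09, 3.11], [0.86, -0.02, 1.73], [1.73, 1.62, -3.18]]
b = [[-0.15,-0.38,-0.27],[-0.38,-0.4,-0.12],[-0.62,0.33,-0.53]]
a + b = [[-2.87, -1.47, 2.84], [0.48, -0.42, 1.61], [1.11, 1.95, -3.71]]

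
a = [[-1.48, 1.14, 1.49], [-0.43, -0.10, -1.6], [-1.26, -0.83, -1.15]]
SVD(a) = [[0.72, 0.67, -0.19], [-0.52, 0.33, -0.79], [-0.47, 0.67, 0.58]] @ diag([2.750178418374324, 2.0012860084195214, 0.7038273791295415]) @ [[-0.09, 0.46, 0.88], [-0.99, 0.09, -0.15], [-0.14, -0.89, 0.44]]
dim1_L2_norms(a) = [2.39, 1.66, 1.9]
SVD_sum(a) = [[-0.18, 0.90, 1.75], [0.13, -0.65, -1.26], [0.12, -0.59, -1.13]] + [[-1.32, 0.12, -0.20], [-0.64, 0.06, -0.10], [-1.32, 0.12, -0.20]] + [[0.02, 0.12, -0.06], [0.08, 0.49, -0.25], [-0.06, -0.36, 0.18]]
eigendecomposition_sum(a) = [[(-0.75+0.87j), (0.53+0.4j), 0.77+0.97j], [-0.27-0.54j, -0.30+0.17j, (-0.62+0.17j)], [(-0.6-0.52j), (-0.28+0.37j), (-0.67+0.53j)]] + [[-0.75-0.87j,0.53-0.40j,0.77-0.97j], [(-0.27+0.54j),-0.30-0.17j,(-0.62-0.17j)], [-0.60+0.52j,-0.28-0.37j,-0.67-0.53j]] + [[0.02+0.00j,(0.07+0j),(-0.05-0j)], [(0.1+0j),(0.5+0j),(-0.35-0j)], [-0.06-0.00j,-0.28-0.00j,(0.19+0j)]]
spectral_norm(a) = 2.75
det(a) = 3.87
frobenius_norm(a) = 3.47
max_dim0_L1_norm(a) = 4.24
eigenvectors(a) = [[0.76+0.00j, (0.76-0j), -0.13+0.00j],[-0.16+0.36j, (-0.16-0.36j), (-0.87+0j)],[-0.00+0.52j, -0.00-0.52j, 0.48+0.00j]]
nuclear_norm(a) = 5.46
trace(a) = -2.73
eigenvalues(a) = [(-1.72+1.58j), (-1.72-1.58j), (0.71+0j)]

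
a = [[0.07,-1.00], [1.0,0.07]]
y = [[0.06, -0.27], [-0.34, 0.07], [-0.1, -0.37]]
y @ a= [[-0.27, -0.08],[0.05, 0.34],[-0.38, 0.07]]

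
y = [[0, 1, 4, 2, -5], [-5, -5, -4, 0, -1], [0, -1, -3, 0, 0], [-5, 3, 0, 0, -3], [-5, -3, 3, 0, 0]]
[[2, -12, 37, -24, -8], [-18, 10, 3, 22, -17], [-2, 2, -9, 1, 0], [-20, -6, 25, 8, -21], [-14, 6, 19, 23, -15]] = y@ [[4, 0, -2, -4, 3], [-1, -2, 0, -1, 0], [1, 0, 3, 0, 0], [-3, -5, 0, -4, 1], [-1, 0, -5, 3, 2]]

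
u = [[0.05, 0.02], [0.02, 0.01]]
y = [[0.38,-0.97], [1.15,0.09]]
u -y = [[-0.33, 0.99], [-1.13, -0.08]]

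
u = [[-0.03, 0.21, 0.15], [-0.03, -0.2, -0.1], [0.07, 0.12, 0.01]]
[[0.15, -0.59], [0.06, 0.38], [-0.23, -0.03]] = u@ [[-3.07, 1.52], [-0.16, -0.96], [0.64, -2.29]]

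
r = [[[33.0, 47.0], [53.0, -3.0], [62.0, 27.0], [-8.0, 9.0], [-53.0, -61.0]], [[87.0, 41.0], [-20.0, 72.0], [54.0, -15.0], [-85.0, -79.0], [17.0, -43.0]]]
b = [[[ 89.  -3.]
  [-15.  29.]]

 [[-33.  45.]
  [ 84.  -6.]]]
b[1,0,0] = -33.0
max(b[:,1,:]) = 84.0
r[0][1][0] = 53.0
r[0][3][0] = -8.0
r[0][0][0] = 33.0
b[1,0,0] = -33.0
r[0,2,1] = 27.0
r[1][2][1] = -15.0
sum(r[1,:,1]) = -24.0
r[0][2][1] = 27.0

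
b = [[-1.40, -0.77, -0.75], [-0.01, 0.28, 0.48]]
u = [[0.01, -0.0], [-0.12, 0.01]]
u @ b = [[-0.01,-0.01,-0.01], [0.17,0.10,0.09]]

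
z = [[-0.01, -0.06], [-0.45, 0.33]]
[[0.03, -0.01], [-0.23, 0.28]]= z @ [[0.18, -0.5], [-0.45, 0.18]]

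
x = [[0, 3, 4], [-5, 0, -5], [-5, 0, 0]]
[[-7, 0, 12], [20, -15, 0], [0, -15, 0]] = x@[[0, 3, 0], [3, 0, 4], [-4, 0, 0]]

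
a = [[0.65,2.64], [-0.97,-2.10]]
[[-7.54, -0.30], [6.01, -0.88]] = a@[[-0.03, 2.47], [-2.85, -0.72]]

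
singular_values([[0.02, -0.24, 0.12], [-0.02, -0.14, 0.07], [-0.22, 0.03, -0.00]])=[0.31, 0.22, 0.0]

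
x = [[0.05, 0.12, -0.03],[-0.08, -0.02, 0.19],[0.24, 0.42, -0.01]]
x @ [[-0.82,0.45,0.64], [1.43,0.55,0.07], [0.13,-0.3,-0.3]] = [[0.13, 0.1, 0.05], [0.06, -0.10, -0.11], [0.4, 0.34, 0.19]]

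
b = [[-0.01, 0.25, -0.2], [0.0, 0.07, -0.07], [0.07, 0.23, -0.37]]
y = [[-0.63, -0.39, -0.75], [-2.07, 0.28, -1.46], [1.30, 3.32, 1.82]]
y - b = [[-0.62, -0.64, -0.55],[-2.07, 0.21, -1.39],[1.23, 3.09, 2.19]]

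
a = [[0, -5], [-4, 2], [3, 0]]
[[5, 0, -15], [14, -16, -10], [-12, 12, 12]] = a@[[-4, 4, 4], [-1, 0, 3]]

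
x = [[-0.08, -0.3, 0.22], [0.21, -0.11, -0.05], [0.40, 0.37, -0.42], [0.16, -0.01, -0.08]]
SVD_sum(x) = [[-0.19,-0.2,0.21], [0.05,0.05,-0.05], [0.38,0.39,-0.42], [0.07,0.07,-0.08]] + [[0.11,-0.11,0.0], [0.16,-0.16,0.00], [0.02,-0.02,0.00], [0.09,-0.08,0.00]] + [[0.0, 0.00, 0.00], [-0.00, -0.00, -0.0], [0.0, 0.0, 0.0], [-0.0, -0.0, -0.0]]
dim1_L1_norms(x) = [0.6, 0.37, 1.19, 0.25]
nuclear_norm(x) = 1.09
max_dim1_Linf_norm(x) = 0.42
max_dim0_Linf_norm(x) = 0.42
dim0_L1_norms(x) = [0.85, 0.79, 0.77]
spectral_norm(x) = 0.79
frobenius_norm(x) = 0.84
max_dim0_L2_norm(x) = 0.49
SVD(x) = [[-0.44,-0.51,-0.74], [0.11,-0.75,0.42], [0.87,-0.09,-0.47], [0.17,-0.40,0.24]] @ diag([0.7864644921667946, 0.30057081989652457, 0.00554840405497029]) @ [[0.55, 0.56, -0.61], [-0.72, 0.69, -0.02], [-0.41, -0.45, -0.79]]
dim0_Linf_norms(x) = [0.4, 0.37, 0.42]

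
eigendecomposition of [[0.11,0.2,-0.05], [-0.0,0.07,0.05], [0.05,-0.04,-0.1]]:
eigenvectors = [[0.97+0.00j, -0.70+0.00j, (-0.7-0j)], [0.15+0.00j, (0.32-0.02j), (0.32+0.02j)], [(0.18+0j), -0.61+0.15j, -0.61-0.15j]]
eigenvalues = [(0.13+0j), (-0.03+0.02j), (-0.03-0.02j)]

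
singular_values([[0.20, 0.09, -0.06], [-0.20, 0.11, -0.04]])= [0.28, 0.16]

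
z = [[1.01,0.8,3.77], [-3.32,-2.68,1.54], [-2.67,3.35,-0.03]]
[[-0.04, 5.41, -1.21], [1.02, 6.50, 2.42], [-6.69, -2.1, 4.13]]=z @ [[0.81, -0.4, -1.08], [-1.35, -0.93, 0.37], [0.06, 1.74, -0.11]]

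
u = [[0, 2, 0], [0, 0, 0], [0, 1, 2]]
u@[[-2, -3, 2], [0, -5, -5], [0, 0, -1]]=[[0, -10, -10], [0, 0, 0], [0, -5, -7]]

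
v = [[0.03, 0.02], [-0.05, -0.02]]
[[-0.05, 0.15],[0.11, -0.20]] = v @ [[-2.94, 2.62], [2.00, 3.37]]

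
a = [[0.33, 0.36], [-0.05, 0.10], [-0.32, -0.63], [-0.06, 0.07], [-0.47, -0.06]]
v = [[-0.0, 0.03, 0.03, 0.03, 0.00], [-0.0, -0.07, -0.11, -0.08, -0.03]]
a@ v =[[0.0,  -0.02,  -0.03,  -0.02,  -0.01], [0.00,  -0.01,  -0.01,  -0.01,  -0.0], [0.0,  0.03,  0.06,  0.04,  0.02], [0.00,  -0.01,  -0.01,  -0.01,  -0.00], [0.0,  -0.01,  -0.01,  -0.01,  0.00]]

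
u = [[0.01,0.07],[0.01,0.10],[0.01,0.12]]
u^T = [[0.01, 0.01, 0.01], [0.07, 0.1, 0.12]]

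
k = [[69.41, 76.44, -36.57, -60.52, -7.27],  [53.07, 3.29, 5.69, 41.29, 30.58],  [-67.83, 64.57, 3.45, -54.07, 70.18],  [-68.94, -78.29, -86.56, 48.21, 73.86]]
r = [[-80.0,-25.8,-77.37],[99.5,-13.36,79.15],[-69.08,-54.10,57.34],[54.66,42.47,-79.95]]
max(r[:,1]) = 42.47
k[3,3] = 48.21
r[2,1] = -54.1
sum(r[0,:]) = -183.17000000000002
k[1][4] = 30.58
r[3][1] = 42.47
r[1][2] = 79.15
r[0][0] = -80.0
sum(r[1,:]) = 165.29000000000002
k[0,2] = -36.57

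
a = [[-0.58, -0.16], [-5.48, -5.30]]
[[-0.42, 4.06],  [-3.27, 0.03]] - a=[[0.16, 4.22], [2.21, 5.33]]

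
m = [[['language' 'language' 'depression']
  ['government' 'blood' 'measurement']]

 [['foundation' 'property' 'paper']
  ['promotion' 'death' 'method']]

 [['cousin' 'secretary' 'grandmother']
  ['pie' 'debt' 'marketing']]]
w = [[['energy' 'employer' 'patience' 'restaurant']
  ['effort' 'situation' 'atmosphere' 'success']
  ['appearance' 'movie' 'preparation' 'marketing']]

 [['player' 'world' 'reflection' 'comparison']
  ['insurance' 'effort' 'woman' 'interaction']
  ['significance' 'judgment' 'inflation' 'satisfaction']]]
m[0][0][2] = 'depression'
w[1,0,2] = 'reflection'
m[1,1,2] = 'method'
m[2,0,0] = 'cousin'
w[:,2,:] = [['appearance', 'movie', 'preparation', 'marketing'], ['significance', 'judgment', 'inflation', 'satisfaction']]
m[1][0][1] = 'property'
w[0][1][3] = 'success'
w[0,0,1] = 'employer'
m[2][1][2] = 'marketing'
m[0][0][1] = 'language'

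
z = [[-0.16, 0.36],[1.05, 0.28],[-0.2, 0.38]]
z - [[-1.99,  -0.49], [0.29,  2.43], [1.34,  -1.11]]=[[1.83, 0.85], [0.76, -2.15], [-1.54, 1.49]]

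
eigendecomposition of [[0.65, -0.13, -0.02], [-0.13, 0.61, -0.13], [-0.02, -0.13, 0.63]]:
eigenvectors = [[0.47, 0.69, 0.54], [0.72, 0.06, -0.7], [0.51, -0.72, 0.47]]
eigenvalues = [0.43, 0.66, 0.8]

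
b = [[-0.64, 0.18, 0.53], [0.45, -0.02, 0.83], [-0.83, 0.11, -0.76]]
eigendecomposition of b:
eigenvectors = [[(0.11+0.44j), (0.11-0.44j), 0.20+0.00j], [0.58+0.16j, 0.58-0.16j, 0.98+0.00j], [-0.65+0.00j, -0.65-0.00j, (-0.08+0j)]]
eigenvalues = [(-0.71+0.53j), (-0.71-0.53j), 0j]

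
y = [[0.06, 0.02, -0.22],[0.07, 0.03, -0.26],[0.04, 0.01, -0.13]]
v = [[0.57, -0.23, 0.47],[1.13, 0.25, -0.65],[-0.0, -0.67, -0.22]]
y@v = [[0.06, 0.14, 0.06],[0.07, 0.17, 0.07],[0.03, 0.08, 0.04]]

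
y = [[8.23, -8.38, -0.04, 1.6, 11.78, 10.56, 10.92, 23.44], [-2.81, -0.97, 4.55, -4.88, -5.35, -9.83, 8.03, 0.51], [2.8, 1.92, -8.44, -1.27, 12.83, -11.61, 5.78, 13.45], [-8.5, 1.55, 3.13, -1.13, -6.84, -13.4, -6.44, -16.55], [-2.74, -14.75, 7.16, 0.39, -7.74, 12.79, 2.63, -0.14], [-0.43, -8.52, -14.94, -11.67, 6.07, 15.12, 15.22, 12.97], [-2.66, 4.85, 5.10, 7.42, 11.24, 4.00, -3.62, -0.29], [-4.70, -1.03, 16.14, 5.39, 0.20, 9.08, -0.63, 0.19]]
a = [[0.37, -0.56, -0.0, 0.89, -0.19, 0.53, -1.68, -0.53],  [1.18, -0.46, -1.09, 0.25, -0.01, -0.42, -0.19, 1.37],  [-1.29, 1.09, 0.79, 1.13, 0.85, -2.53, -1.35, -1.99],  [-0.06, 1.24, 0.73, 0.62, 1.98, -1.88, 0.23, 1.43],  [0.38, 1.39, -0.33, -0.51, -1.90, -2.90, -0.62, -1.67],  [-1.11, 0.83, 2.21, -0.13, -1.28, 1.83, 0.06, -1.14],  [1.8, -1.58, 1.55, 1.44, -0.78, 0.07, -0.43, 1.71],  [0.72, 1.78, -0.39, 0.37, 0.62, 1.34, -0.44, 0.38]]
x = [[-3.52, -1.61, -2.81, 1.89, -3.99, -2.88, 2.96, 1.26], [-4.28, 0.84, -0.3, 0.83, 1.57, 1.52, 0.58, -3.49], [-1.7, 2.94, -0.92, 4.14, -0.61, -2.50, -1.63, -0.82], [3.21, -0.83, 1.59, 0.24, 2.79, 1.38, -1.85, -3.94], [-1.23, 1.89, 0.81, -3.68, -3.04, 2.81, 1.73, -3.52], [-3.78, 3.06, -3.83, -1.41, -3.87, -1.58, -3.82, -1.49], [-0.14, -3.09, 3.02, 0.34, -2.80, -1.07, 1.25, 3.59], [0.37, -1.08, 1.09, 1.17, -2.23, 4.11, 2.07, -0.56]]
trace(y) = 1.64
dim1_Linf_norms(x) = [3.99, 4.28, 4.14, 3.94, 3.68, 3.87, 3.59, 4.11]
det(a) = -192.76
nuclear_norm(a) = 22.89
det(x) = 529204.30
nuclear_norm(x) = 48.45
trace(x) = -7.29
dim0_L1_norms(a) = [6.91, 8.93, 7.09, 5.34, 7.61, 11.5, 5.0, 10.22]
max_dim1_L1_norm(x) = 22.84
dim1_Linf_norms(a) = [1.68, 1.37, 2.53, 1.98, 2.9, 2.21, 1.8, 1.78]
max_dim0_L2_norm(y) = 34.25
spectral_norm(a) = 5.66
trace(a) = 1.20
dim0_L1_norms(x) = [18.23, 15.34, 14.37, 13.7, 20.9, 17.85, 15.89, 18.67]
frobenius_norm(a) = 9.51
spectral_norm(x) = 11.39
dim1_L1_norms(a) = [4.75, 4.97, 11.02, 8.17, 9.7, 8.59, 9.36, 6.04]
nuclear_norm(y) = 148.53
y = x @ a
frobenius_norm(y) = 69.25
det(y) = -101938884.81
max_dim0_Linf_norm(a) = 2.9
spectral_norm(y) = 50.51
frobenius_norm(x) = 19.46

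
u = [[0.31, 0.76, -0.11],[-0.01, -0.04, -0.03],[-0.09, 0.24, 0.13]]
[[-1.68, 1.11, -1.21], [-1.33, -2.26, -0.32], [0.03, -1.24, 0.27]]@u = [[-0.42, -1.61, -0.01], [-0.36, -1.00, 0.17], [-0.00, 0.14, 0.07]]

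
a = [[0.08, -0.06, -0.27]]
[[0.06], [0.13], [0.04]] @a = [[0.00, -0.0, -0.02],[0.01, -0.01, -0.04],[0.0, -0.00, -0.01]]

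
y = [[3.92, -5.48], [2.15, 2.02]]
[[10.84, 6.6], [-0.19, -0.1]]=y @ [[1.06, 0.65], [-1.22, -0.74]]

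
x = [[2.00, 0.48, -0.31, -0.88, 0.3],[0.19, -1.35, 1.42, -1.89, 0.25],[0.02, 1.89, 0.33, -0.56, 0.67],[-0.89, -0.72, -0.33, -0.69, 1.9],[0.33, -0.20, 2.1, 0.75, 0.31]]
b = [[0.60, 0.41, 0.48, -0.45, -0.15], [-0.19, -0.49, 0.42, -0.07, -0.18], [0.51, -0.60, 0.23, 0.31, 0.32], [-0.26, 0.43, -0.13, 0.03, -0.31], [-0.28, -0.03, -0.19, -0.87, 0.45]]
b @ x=[[1.64, 1.00, 0.39, -1.37, -0.3], [-0.46, 1.45, -0.85, 0.77, -0.09], [0.74, 1.20, -0.36, 0.58, 0.85], [-0.57, -0.91, -0.01, -0.76, -0.10], [0.35, 0.08, 1.21, 1.35, -1.73]]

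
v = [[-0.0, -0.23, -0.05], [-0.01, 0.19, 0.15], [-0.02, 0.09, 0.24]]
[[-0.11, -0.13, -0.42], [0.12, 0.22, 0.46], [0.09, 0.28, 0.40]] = v@[[4.00, -0.28, 2.63], [0.36, 0.34, 1.52], [0.59, 1.01, 1.32]]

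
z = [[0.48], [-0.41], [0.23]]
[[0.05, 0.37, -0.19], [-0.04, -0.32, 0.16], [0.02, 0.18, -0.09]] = z@[[0.10, 0.77, -0.40]]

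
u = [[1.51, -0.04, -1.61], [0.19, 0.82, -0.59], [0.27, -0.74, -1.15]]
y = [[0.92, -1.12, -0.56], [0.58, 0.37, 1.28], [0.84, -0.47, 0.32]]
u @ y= [[0.01, -0.95, -1.41], [0.15, 0.37, 0.75], [-1.15, -0.04, -1.47]]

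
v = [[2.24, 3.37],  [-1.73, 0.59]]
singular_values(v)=[4.08, 1.75]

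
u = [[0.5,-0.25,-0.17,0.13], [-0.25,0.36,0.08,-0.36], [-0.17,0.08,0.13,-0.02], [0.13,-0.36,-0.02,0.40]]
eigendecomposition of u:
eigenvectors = [[0.56, -0.70, 0.41, 0.17], [-0.60, -0.25, 0.09, 0.76], [-0.19, 0.34, 0.91, -0.15], [0.54, 0.58, -0.0, 0.61]]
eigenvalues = [0.94, 0.39, 0.06, -0.0]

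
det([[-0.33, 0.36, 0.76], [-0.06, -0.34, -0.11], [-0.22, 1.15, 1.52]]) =0.061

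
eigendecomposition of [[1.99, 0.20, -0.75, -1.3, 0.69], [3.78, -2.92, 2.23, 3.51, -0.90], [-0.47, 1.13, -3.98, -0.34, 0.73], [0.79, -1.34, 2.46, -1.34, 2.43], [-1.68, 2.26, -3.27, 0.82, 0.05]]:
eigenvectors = [[0.08-0.10j, (0.08+0.1j), (0.01+0j), -0.81+0.00j, 0.28+0.00j], [(-0.65+0j), (-0.65-0j), 0.84+0.00j, -0.57+0.00j, (0.59+0j)], [(0.15+0.2j), 0.15-0.20j, (0.52+0j), (-0.03+0j), (0.15+0j)], [(0.03-0.54j), (0.03+0.54j), (-0.15+0j), 0.10+0.00j, (0.46+0j)], [0.18+0.41j, 0.18-0.41j, -0.02+0.00j, 0.12+0.00j, (0.58+0j)]]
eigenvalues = [(-3.78+3.34j), (-3.78-3.34j), (-2.1+0j), (2.15+0j), (1.32+0j)]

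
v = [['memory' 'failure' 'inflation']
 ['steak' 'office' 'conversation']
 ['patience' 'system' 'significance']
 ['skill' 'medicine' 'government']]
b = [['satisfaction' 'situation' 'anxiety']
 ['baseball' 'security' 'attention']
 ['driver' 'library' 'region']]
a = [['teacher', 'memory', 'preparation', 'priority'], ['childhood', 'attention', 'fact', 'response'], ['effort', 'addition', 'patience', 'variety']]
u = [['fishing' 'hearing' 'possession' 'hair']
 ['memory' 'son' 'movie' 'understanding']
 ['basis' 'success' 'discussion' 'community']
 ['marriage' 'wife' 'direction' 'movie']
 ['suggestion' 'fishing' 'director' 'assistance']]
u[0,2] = 'possession'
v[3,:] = ['skill', 'medicine', 'government']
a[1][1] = 'attention'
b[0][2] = 'anxiety'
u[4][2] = 'director'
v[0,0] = 'memory'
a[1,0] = 'childhood'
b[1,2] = 'attention'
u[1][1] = 'son'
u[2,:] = ['basis', 'success', 'discussion', 'community']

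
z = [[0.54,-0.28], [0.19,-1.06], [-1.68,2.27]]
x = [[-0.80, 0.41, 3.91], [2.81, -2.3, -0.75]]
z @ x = [[-1.22, 0.87, 2.32], [-3.13, 2.52, 1.54], [7.72, -5.91, -8.27]]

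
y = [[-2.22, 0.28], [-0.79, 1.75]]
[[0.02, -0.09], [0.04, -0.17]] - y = [[2.24, -0.37], [0.83, -1.92]]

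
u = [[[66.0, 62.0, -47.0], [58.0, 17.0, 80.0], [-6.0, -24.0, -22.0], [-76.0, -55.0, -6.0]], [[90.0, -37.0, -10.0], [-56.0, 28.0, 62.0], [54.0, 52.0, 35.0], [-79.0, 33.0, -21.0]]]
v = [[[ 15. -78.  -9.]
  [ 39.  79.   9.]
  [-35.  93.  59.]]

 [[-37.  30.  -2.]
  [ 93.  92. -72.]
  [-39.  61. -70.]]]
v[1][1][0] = 93.0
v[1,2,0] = -39.0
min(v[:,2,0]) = -39.0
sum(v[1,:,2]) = -144.0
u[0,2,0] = -6.0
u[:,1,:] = [[58.0, 17.0, 80.0], [-56.0, 28.0, 62.0]]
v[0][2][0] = -35.0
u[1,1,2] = 62.0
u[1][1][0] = -56.0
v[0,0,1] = -78.0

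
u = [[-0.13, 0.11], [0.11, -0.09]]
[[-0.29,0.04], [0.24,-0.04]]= u @ [[1.09,-2.18], [-1.33,-2.24]]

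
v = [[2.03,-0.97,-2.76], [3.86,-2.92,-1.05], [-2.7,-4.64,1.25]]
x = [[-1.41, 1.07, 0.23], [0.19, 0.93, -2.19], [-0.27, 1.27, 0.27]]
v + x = [[0.62, 0.10, -2.53], [4.05, -1.99, -3.24], [-2.97, -3.37, 1.52]]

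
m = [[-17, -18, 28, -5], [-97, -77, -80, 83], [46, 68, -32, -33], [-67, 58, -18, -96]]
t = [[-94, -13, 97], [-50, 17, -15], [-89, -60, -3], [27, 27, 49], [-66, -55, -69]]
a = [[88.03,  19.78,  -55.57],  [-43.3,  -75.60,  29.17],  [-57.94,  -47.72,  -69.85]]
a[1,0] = -43.3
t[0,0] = -94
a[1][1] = -75.6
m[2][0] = 46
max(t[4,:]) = -55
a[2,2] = -69.85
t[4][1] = -55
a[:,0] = [88.03, -43.3, -57.94]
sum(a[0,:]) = 52.24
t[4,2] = -69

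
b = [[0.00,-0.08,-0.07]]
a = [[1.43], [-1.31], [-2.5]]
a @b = [[0.00,-0.11,-0.10], [0.00,0.10,0.09], [0.00,0.20,0.18]]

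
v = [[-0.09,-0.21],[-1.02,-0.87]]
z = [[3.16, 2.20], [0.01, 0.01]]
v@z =[[-0.29, -0.20], [-3.23, -2.25]]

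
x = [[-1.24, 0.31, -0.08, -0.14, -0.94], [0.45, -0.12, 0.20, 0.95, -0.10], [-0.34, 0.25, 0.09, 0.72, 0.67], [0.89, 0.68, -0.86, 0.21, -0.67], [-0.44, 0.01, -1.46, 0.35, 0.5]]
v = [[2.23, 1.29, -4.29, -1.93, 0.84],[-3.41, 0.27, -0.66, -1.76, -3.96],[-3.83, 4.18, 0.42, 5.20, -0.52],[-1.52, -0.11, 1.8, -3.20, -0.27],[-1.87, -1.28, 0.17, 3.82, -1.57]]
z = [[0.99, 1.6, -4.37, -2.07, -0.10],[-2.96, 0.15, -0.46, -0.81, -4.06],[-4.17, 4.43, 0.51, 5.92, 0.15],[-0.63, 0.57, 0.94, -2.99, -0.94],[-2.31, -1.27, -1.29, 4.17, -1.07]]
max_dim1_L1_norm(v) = 14.15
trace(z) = -2.41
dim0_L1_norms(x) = [3.36, 1.37, 2.69, 2.37, 2.88]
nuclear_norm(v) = 24.41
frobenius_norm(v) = 12.57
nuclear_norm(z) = 24.64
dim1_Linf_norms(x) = [1.24, 0.95, 0.72, 0.89, 1.46]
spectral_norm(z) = 9.64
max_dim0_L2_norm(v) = 7.66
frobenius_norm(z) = 12.81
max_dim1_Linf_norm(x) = 1.46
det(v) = -597.49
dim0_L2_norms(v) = [6.09, 4.57, 4.72, 7.66, 4.38]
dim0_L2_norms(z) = [5.73, 4.91, 4.7, 8.14, 4.31]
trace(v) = -1.85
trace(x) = -0.56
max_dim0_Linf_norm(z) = 5.92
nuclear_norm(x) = 6.67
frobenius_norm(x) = 3.17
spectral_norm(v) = 9.04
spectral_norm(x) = 1.80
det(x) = 2.63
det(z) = -564.06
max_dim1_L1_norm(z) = 15.18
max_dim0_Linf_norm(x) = 1.46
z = v + x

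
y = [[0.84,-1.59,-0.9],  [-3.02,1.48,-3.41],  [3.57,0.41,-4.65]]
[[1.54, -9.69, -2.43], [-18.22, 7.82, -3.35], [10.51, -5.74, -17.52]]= y@[[4.75,-1.08,-1.84], [0.72,5.04,-0.74], [1.45,0.85,2.29]]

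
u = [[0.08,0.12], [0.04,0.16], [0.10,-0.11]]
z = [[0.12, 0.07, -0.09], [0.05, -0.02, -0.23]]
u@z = [[0.02,  0.0,  -0.03], [0.01,  -0.00,  -0.04], [0.01,  0.01,  0.02]]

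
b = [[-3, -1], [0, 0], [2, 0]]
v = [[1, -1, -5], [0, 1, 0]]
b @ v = [[-3, 2, 15], [0, 0, 0], [2, -2, -10]]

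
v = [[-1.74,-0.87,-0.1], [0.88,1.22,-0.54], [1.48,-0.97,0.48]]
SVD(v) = [[-0.76,0.10,0.64], [0.49,-0.56,0.67], [0.42,0.83,0.37]] @ diag([2.5307777139378667, 1.7982664925767915, 0.26833148214660235]) @ [[0.94, 0.34, 0.01], [0.31, -0.87, 0.38], [0.13, -0.36, -0.92]]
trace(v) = -0.04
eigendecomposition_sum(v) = [[-0.86-1.57j, (-0.31-0.94j), -0.11-0.52j], [0.41+1.50j, (0.07+0.86j), (-0.02+0.47j)], [0.77+3.00j, 0.12+1.72j, (-0.05+0.92j)]] + [[(-0.86+1.57j), -0.31+0.94j, (-0.11+0.52j)],[(0.41-1.5j), (0.07-0.86j), (-0.02-0.47j)],[(0.77-3j), (0.12-1.72j), -0.05-0.92j]] + [[-0.01-0.00j, (-0.24-0j), (0.11-0j)], [0.06+0.00j, (1.07+0j), (-0.51+0j)], [(-0.06-0j), -1.21-0.00j, 0.57-0.00j]]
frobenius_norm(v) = 3.12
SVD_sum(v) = [[-1.82, -0.65, -0.01], [1.16, 0.41, 0.01], [1.01, 0.36, 0.01]] + [[0.06, -0.16, 0.07],[-0.31, 0.87, -0.38],[0.46, -1.29, 0.57]] + [[0.02, -0.06, -0.16],[0.02, -0.06, -0.17],[0.01, -0.04, -0.09]]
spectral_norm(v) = 2.53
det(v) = 1.22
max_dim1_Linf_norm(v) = 1.74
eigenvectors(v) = [[(0.44-0.11j), 0.44+0.11j, (0.15+0j)], [(-0.4+0.01j), -0.40-0.01j, (-0.66+0j)], [-0.79+0.00j, (-0.79-0j), (0.74+0j)]]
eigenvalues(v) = [(-0.84+0.22j), (-0.84-0.22j), (1.63+0j)]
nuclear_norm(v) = 4.60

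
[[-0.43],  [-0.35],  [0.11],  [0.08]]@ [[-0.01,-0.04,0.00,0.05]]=[[0.0,  0.02,  0.0,  -0.02], [0.0,  0.01,  0.0,  -0.02], [-0.0,  -0.00,  0.0,  0.01], [-0.00,  -0.00,  0.0,  0.0]]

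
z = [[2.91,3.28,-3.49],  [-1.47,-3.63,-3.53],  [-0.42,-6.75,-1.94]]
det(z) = -82.645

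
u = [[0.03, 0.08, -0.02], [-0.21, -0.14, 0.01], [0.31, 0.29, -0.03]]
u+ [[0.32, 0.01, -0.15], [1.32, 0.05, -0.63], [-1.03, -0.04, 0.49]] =[[0.35,0.09,-0.17], [1.11,-0.09,-0.62], [-0.72,0.25,0.46]]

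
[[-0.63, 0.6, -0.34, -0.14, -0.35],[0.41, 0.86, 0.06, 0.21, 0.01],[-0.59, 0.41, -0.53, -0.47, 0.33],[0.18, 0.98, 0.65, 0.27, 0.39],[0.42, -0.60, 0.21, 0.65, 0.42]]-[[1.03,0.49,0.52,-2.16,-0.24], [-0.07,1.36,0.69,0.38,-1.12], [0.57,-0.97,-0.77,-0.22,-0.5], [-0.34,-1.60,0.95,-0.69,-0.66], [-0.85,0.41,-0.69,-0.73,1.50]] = [[-1.66,0.11,-0.86,2.02,-0.11],[0.48,-0.50,-0.63,-0.17,1.13],[-1.16,1.38,0.24,-0.25,0.83],[0.52,2.58,-0.30,0.96,1.05],[1.27,-1.01,0.9,1.38,-1.08]]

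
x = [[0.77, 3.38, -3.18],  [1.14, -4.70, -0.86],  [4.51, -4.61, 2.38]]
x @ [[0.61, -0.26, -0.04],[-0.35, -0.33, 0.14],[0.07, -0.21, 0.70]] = [[-0.94, -0.65, -1.78], [2.28, 1.44, -1.31], [4.53, -0.15, 0.84]]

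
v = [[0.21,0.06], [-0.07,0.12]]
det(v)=0.029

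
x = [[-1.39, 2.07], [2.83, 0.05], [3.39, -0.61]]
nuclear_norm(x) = 6.60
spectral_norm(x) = 4.77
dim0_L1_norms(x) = [7.61, 2.73]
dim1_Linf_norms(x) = [2.07, 2.83, 3.39]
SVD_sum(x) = [[-1.81, 0.48], [2.63, -0.70], [3.32, -0.88]] + [[0.42, 1.59],[0.2, 0.75],[0.07, 0.27]]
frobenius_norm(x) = 5.11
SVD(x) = [[-0.39, -0.89], [0.57, -0.42], [0.72, -0.15]] @ diag([4.7656467695398534, 1.8388069142719594]) @ [[0.97, -0.26], [-0.26, -0.97]]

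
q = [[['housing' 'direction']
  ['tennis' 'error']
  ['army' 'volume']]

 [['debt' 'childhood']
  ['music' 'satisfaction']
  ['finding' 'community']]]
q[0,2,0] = 'army'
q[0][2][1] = 'volume'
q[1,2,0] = 'finding'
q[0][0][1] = 'direction'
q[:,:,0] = [['housing', 'tennis', 'army'], ['debt', 'music', 'finding']]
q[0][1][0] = 'tennis'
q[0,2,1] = 'volume'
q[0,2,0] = 'army'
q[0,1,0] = 'tennis'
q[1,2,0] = 'finding'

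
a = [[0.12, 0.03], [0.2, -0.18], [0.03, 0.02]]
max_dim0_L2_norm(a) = 0.24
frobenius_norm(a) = 0.30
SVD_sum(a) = [[0.07, -0.05], [0.22, -0.16], [0.01, -0.01]] + [[0.05,0.08], [-0.02,-0.02], [0.02,0.03]]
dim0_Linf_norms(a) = [0.2, 0.18]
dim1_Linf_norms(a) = [0.12, 0.2, 0.03]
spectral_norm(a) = 0.28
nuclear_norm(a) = 0.38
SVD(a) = [[-0.29, 0.9], [-0.96, -0.29], [-0.05, 0.32]] @ diag([0.2794350098430325, 0.10448002332515212]) @ [[-0.81, 0.58],[0.58, 0.81]]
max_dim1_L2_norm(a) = 0.27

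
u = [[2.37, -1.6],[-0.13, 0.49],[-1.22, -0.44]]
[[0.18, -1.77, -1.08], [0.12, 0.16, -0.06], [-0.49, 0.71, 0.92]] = u @ [[0.29, -0.64, -0.65], [0.32, 0.16, -0.29]]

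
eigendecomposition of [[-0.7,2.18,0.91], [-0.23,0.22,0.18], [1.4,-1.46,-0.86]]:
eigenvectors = [[0.53, 0.62, -0.05],[0.16, -0.03, 0.38],[-0.83, 0.78, -0.93]]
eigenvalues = [-1.47, 0.32, -0.19]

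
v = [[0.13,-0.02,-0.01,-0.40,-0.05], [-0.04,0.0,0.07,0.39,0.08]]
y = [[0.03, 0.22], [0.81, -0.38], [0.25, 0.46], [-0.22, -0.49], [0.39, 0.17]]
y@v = [[-0.00,-0.00,0.02,0.07,0.02], [0.12,-0.02,-0.03,-0.47,-0.07], [0.01,-0.00,0.03,0.08,0.02], [-0.01,0.00,-0.03,-0.10,-0.03], [0.04,-0.01,0.01,-0.09,-0.01]]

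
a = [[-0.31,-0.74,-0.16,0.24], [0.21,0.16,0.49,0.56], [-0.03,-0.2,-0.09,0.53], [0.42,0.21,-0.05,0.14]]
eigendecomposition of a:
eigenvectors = [[-0.47+0.38j, -0.47-0.38j, -0.66+0.00j, (-0.66-0j)], [0.68+0.00j, 0.68-0.00j, 0.17+0.27j, (0.17-0.27j)], [(0.16+0.14j), 0.16-0.14j, -0.49-0.26j, (-0.49+0.26j)], [(0.24+0.26j), 0.24-0.26j, 0.40+0.04j, 0.40-0.04j]]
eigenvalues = [(0.33+0.43j), (0.33-0.43j), (-0.38+0.22j), (-0.38-0.22j)]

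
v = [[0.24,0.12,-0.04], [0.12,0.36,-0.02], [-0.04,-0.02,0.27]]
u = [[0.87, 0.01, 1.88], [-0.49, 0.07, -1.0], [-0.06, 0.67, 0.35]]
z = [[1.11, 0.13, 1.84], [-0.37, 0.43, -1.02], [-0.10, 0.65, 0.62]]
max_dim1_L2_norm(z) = 2.15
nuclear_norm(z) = 3.63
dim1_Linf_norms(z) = [1.84, 1.02, 0.65]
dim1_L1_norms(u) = [2.76, 1.56, 1.08]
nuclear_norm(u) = 3.07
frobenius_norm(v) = 0.54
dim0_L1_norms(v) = [0.4, 0.5, 0.33]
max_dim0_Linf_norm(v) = 0.36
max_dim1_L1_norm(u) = 2.76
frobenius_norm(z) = 2.61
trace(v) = 0.87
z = v + u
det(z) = 0.71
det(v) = 0.02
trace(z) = 2.16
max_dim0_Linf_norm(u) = 1.88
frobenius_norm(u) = 2.47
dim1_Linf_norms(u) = [1.88, 1.0, 0.67]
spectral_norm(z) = 2.45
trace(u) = 1.29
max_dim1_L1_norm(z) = 3.08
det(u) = -0.00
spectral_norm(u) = 2.37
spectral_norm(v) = 0.44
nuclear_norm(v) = 0.87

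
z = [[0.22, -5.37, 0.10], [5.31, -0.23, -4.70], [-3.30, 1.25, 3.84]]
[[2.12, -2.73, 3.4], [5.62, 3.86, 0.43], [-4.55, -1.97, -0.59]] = z @ [[0.44, 0.6, 0.39], [-0.39, 0.53, -0.61], [-0.68, -0.17, 0.38]]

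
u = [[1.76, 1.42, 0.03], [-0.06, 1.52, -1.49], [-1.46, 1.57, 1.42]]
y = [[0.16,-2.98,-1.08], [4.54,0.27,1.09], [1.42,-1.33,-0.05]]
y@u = [[2.04, -6.0, 2.91],  [6.38, 8.57, 1.28],  [2.65, -0.08, 1.95]]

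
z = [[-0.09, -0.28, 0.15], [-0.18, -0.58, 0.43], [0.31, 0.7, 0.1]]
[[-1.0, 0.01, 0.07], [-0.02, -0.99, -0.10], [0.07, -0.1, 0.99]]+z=[[-1.09,-0.27,0.22], [-0.2,-1.57,0.33], [0.38,0.60,1.09]]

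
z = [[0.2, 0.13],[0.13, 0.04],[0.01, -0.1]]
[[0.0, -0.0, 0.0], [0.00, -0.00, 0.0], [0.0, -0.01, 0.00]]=z @ [[0.03, -0.05, 0.03],[-0.03, 0.05, -0.03]]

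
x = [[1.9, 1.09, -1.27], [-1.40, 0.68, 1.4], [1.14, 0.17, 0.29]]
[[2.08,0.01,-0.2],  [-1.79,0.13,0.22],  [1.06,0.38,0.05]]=x@ [[1.00, 0.25, 0.00], [-0.10, -0.02, 0.0], [-0.23, 0.35, 0.16]]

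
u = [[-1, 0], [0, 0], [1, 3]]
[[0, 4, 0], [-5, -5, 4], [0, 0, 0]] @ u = [[0, 0], [9, 12], [0, 0]]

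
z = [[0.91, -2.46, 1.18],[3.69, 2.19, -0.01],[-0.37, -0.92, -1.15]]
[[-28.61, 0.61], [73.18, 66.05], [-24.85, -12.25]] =z @ [[9.53, 14.48], [17.38, 5.77], [4.64, 1.38]]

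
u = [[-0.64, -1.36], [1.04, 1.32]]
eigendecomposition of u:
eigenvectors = [[0.75+0.00j, 0.75-0.00j], [(-0.54-0.37j), -0.54+0.37j]]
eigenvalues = [(0.34+0.67j), (0.34-0.67j)]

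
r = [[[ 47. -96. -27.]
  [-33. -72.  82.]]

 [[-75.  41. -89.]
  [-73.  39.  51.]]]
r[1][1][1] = 39.0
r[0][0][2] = -27.0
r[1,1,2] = 51.0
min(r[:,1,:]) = -73.0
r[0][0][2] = -27.0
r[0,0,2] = -27.0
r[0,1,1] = -72.0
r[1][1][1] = 39.0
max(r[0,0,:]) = 47.0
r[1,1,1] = 39.0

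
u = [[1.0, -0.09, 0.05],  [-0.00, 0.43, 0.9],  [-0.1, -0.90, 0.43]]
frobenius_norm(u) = 1.74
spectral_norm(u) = 1.01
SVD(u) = [[-0.91, -0.23, -0.34], [-0.31, -0.15, 0.94], [-0.27, 0.96, 0.07]] @ diag([1.0067110670994757, 1.002150472623156, 0.9963068089703184]) @ [[-0.88, 0.19, -0.44],[-0.32, -0.91, 0.26],[-0.35, 0.37, 0.86]]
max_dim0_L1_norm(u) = 1.42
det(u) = 1.01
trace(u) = 1.86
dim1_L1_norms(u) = [1.14, 1.33, 1.43]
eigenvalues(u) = [(1+0j), (0.43+0.9j), (0.43-0.9j)]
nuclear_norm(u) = 3.01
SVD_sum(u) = [[0.81, -0.17, 0.40],  [0.27, -0.06, 0.14],  [0.24, -0.05, 0.12]] + [[0.07, 0.21, -0.06], [0.05, 0.14, -0.04], [-0.31, -0.88, 0.25]] + [[0.12, -0.13, -0.29],  [-0.32, 0.35, 0.8],  [-0.02, 0.03, 0.06]]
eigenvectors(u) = [[-1.00+0.00j, (0.03-0.06j), 0.03+0.06j], [0.08+0.00j, (-0-0.7j), (-0+0.7j)], [0.05+0.00j, 0.71+0.00j, 0.71-0.00j]]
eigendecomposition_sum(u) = [[1.00+0.00j, -0.08-0.00j, -0.05+0.00j], [(-0.08-0j), 0.01+0.00j, 0.00+0.00j], [-0.05-0.00j, 0.00+0.00j, 0j]] + [[0j, (-0+0.05j), (0.05+0j)], [(0.04+0.02j), 0.21+0.45j, (0.45-0.21j)], [(-0.02+0.04j), -0.45+0.21j, 0.21+0.45j]] + [[-0j, (-0-0.05j), 0.05-0.00j], [0.04-0.02j, 0.21-0.45j, 0.45+0.21j], [(-0.02-0.04j), (-0.45-0.21j), 0.21-0.45j]]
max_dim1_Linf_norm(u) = 1.0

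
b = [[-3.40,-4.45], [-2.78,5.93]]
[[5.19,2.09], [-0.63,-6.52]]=b@ [[-0.86, 0.51], [-0.51, -0.86]]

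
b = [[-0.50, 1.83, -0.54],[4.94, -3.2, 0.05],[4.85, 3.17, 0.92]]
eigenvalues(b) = [(-5.23+0j), (1.22+1.71j), (1.22-1.71j)]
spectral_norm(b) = 6.98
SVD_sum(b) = [[-0.63, 0.03, -0.07], [5.03, -0.23, 0.52], [4.74, -0.22, 0.49]] + [[0.07, 1.75, 0.15], [-0.11, -2.98, -0.26], [0.13, 3.40, 0.29]] + [[0.07, 0.05, -0.63], [0.02, 0.02, -0.21], [-0.01, -0.01, 0.14]]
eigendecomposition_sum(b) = [[(-1.45+0j), (1.52-0j), -0.14+0.00j],[(3.53-0j), -3.72+0.00j, 0.34-0.00j],[(-0.68+0j), (0.72-0j), -0.07+0.00j]] + [[(0.47+0.6j), 0.15+0.27j, (-0.2+0.11j)], [(0.7+0.37j), 0.26+0.19j, -0.15+0.19j], [(2.77-2.15j), 1.23-0.70j, 0.49+0.92j]] + [[(0.47-0.6j), 0.15-0.27j, -0.20-0.11j], [0.70-0.37j, 0.26-0.19j, (-0.15-0.19j)], [2.77+2.15j, (1.23+0.7j), 0.49-0.92j]]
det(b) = -23.16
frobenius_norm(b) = 8.54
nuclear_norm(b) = 12.54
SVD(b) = [[-0.09, -0.36, -0.93], [0.72, 0.62, -0.31], [0.68, -0.7, 0.21]] @ diag([6.982180829274553, 4.872384353367478, 0.6807507476093622]) @ [[0.99, -0.05, 0.10], [-0.04, -1.0, -0.09], [-0.11, -0.08, 0.99]]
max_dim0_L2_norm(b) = 6.94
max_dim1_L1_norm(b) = 8.94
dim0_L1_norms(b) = [10.29, 8.2, 1.51]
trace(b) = -2.78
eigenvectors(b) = [[(0.37+0j), 0.21j, 0.00-0.21j], [(-0.91+0j), (0.09+0.2j), (0.09-0.2j)], [0.18+0.00j, 0.95+0.00j, (0.95-0j)]]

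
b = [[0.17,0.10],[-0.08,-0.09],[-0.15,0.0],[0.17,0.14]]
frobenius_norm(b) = 0.35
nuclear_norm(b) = 0.43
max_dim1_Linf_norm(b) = 0.17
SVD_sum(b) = [[0.17, 0.1], [-0.1, -0.06], [-0.11, -0.07], [0.19, 0.11]] + [[0.00, -0.0], [0.02, -0.03], [-0.04, 0.07], [-0.02, 0.03]]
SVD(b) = [[-0.58, -0.04], [0.34, -0.38], [0.38, 0.86], [-0.64, 0.34]] @ diag([0.340721431500675, 0.09115320134877784]) @ [[-0.85, -0.52], [-0.52, 0.85]]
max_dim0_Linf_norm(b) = 0.17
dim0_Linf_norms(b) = [0.17, 0.14]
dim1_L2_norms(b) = [0.2, 0.12, 0.15, 0.22]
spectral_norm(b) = 0.34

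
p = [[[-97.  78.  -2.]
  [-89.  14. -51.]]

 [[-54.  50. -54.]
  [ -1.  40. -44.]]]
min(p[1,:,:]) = -54.0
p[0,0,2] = -2.0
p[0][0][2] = -2.0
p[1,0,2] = -54.0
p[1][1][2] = -44.0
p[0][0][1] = 78.0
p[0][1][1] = 14.0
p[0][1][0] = -89.0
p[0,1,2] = -51.0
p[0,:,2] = [-2.0, -51.0]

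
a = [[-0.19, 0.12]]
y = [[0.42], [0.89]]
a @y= [[0.03]]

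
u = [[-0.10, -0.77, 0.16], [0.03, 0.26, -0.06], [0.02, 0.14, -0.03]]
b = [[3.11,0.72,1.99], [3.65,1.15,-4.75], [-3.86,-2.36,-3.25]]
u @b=[[-3.74,-1.34,2.94], [1.27,0.46,-0.98], [0.69,0.25,-0.53]]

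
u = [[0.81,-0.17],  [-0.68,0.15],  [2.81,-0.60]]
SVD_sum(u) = [[0.81, -0.17], [-0.68, 0.15], [2.81, -0.60]] + [[0.00, 0.0], [0.0, 0.00], [0.0, 0.0]]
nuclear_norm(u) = 3.08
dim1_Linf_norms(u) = [0.81, 0.68, 2.81]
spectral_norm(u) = 3.07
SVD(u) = [[-0.27, -0.54],  [0.23, -0.84],  [-0.94, -0.05]] @ diag([3.07017420736976, 0.0055078490787561375]) @ [[-0.98, 0.21], [-0.21, -0.98]]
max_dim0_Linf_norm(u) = 2.81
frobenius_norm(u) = 3.07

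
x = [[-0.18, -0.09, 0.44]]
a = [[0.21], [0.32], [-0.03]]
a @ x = [[-0.04,-0.02,0.09],[-0.06,-0.03,0.14],[0.01,0.00,-0.01]]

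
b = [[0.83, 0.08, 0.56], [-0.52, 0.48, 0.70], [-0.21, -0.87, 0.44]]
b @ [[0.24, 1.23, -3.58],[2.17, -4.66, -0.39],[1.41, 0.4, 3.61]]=[[1.16, 0.87, -0.98], [1.90, -2.60, 4.20], [-1.32, 3.97, 2.68]]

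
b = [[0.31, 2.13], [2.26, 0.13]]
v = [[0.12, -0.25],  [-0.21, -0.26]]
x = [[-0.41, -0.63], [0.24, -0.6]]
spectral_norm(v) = 0.37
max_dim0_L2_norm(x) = 0.87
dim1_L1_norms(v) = [0.37, 0.47]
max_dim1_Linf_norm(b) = 2.26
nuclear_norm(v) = 0.60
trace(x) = -1.01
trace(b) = 0.44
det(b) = -4.77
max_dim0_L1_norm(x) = 1.23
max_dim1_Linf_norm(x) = 0.63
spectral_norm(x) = 0.88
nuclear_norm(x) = 1.33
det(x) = 0.40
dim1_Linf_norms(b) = [2.13, 2.26]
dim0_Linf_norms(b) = [2.26, 2.13]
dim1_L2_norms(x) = [0.75, 0.65]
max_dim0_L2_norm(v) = 0.36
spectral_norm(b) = 2.43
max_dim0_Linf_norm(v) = 0.26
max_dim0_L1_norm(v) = 0.51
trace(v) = -0.14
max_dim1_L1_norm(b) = 2.44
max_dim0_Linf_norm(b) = 2.26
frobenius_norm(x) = 0.99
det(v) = -0.08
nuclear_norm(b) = 4.39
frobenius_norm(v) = 0.43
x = b @ v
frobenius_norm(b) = 3.12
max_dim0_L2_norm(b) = 2.28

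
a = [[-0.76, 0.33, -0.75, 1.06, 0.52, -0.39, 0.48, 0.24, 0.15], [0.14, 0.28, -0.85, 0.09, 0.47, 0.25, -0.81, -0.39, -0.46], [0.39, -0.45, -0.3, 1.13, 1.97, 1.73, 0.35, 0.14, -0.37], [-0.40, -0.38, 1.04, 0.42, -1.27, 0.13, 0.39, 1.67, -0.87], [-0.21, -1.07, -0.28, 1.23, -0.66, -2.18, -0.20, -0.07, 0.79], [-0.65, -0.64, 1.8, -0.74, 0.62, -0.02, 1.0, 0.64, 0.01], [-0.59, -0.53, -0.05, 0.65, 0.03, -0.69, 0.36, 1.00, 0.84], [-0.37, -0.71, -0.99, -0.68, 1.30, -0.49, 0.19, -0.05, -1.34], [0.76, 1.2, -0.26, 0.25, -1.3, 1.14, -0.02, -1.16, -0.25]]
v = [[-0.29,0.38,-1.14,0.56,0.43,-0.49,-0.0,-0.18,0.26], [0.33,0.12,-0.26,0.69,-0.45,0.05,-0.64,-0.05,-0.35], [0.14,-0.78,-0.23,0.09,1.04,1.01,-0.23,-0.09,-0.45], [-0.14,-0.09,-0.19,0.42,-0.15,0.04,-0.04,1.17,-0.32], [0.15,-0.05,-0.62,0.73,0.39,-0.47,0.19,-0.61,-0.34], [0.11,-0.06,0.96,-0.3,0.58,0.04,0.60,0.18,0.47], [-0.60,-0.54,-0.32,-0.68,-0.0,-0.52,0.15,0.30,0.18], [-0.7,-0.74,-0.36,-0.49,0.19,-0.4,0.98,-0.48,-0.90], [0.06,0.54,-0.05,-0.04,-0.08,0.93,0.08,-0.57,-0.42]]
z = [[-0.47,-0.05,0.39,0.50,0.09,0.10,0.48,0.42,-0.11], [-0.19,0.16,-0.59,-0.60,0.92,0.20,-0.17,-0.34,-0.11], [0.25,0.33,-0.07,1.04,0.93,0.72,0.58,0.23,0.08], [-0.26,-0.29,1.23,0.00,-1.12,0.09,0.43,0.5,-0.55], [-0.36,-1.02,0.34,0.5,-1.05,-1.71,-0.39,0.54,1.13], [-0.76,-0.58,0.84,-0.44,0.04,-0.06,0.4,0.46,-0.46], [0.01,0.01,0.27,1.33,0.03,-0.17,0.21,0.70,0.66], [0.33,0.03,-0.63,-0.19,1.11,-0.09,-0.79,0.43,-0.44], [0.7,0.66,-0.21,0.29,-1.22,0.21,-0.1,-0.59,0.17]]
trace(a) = -0.98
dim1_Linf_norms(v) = [1.14, 0.69, 1.04, 1.17, 0.73, 0.96, 0.68, 0.98, 0.93]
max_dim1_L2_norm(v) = 1.9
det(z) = 0.00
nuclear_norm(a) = 18.12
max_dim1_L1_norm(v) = 5.24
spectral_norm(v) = 2.24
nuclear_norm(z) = 11.66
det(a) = 17.68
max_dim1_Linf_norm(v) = 1.17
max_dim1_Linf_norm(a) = 2.18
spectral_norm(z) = 3.36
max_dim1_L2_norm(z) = 2.7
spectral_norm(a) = 4.00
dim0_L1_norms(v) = [2.52, 3.3, 4.13, 4.0, 3.31, 3.95, 2.91, 3.63, 3.69]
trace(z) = -0.68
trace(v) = -0.30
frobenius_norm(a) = 7.20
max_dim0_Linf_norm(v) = 1.17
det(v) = -0.00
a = v + z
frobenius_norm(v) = 4.39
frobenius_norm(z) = 5.28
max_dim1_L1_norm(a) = 6.83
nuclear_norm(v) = 11.11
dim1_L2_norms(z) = [1.03, 1.35, 1.74, 1.91, 2.7, 1.55, 1.69, 1.67, 1.72]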